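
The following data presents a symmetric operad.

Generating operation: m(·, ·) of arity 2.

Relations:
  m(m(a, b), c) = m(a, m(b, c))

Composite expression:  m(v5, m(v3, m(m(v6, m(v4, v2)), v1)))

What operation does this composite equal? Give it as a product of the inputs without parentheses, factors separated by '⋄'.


v5 ⋄ v3 ⋄ v6 ⋄ v4 ⋄ v2 ⋄ v1


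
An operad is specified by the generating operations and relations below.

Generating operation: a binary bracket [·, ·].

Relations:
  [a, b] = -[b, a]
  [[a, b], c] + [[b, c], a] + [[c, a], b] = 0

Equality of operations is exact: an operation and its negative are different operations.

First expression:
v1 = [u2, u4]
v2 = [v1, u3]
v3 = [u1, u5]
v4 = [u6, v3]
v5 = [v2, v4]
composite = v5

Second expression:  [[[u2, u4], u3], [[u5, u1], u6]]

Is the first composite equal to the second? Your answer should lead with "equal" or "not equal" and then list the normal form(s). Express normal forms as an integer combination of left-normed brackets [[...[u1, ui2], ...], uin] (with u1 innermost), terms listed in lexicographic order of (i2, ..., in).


equal: each reduces to [[[[[u1, u5], u6], u2], u4], u3] - [[[[[u1, u5], u6], u3], u2], u4] + [[[[[u1, u5], u6], u3], u4], u2] - [[[[[u1, u5], u6], u4], u2], u3]

Normal form of the first expression: [[[[[u1, u5], u6], u2], u4], u3] - [[[[[u1, u5], u6], u3], u2], u4] + [[[[[u1, u5], u6], u3], u4], u2] - [[[[[u1, u5], u6], u4], u2], u3]
Normal form of the second expression: [[[[[u1, u5], u6], u2], u4], u3] - [[[[[u1, u5], u6], u3], u2], u4] + [[[[[u1, u5], u6], u3], u4], u2] - [[[[[u1, u5], u6], u4], u2], u3]
Same normal form: equal.


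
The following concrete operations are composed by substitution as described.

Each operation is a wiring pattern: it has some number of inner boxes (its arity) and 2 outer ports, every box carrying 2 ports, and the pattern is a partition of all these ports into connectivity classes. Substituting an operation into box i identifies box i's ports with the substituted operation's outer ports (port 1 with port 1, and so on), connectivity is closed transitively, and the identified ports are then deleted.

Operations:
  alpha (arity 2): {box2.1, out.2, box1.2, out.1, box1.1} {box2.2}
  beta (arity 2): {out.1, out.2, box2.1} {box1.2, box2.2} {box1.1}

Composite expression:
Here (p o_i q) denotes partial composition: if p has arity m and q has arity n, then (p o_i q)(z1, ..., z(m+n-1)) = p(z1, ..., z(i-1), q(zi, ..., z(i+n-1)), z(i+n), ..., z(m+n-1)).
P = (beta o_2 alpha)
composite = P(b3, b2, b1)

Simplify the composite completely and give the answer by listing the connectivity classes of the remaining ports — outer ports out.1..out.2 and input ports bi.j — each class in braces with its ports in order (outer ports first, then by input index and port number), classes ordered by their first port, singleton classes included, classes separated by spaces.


{out.1, out.2, b1.1, b2.1, b2.2, b3.2} {b1.2} {b3.1}

Substituting into beta glues patterns; closure does the rest.
the subtree at alpha composes to {out.1, out.2, b1.1, b2.1, b2.2} {b1.2} on (b2, b1); out.j = own outer ports
the subtree at beta composes to {out.1, out.2, b1.1, b2.1, b2.2, b3.2} {b1.2} {b3.1} on (b3, b2, b1); out.j = own outer ports


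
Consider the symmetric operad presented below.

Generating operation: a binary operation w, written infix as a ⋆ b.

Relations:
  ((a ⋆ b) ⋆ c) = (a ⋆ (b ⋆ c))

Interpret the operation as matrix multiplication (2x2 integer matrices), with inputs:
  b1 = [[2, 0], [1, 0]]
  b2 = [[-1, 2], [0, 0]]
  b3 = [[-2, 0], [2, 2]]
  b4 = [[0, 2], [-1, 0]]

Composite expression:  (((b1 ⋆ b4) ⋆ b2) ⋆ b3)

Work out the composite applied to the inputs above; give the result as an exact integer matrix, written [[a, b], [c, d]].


[[0, 0], [0, 0]]

(b1 ⋆ b4) = [[0, 4], [0, 2]]
((b1 ⋆ b4) ⋆ b2) = [[0, 0], [0, 0]]
(((b1 ⋆ b4) ⋆ b2) ⋆ b3) = [[0, 0], [0, 0]]


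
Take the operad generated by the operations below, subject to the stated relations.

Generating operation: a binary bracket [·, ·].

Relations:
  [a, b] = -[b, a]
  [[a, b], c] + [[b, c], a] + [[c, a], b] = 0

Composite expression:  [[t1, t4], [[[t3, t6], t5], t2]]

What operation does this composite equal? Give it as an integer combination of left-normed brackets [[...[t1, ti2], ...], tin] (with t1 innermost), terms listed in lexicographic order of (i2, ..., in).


-[[[[[t1, t4], t2], t3], t6], t5] + [[[[[t1, t4], t2], t5], t3], t6] - [[[[[t1, t4], t2], t5], t6], t3] + [[[[[t1, t4], t2], t6], t3], t5] + [[[[[t1, t4], t3], t6], t5], t2] - [[[[[t1, t4], t5], t3], t6], t2] + [[[[[t1, t4], t5], t6], t3], t2] - [[[[[t1, t4], t6], t3], t5], t2]

In the tensor algebra, words opening t1 carry the t1-anchored form.
Composite bracket: [[t1, t4], [[[t3, t6], t5], t2]]
Expanding via [a, b] = ab - ba: 32 signed words (2^5 = 32).
The t1-initial words carry the normal form:
  sign of t1t4t2t3t6t5 is -1, so it contributes -[[[[[t1, t4], t2], t3], t6], t5]
  sign of t1t4t2t5t3t6 is +1, so it contributes +[[[[[t1, t4], t2], t5], t3], t6]
  sign of t1t4t2t5t6t3 is -1, so it contributes -[[[[[t1, t4], t2], t5], t6], t3]
  sign of t1t4t2t6t3t5 is +1, so it contributes +[[[[[t1, t4], t2], t6], t3], t5]
  sign of t1t4t3t6t5t2 is +1, so it contributes +[[[[[t1, t4], t3], t6], t5], t2]
  sign of t1t4t5t3t6t2 is -1, so it contributes -[[[[[t1, t4], t5], t3], t6], t2]
  sign of t1t4t5t6t3t2 is +1, so it contributes +[[[[[t1, t4], t5], t6], t3], t2]
  sign of t1t4t6t3t5t2 is -1, so it contributes -[[[[[t1, t4], t6], t3], t5], t2]


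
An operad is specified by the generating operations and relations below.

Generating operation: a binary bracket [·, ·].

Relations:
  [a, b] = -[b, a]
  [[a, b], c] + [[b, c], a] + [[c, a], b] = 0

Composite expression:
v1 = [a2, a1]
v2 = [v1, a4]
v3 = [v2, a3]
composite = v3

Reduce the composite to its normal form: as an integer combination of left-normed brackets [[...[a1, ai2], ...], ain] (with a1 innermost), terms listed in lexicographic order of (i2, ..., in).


A multilinear Lie element is pinned by a1-initial words (a1 innermost).
Composite bracket: [[[a2, a1], a4], a3]
Applying ab - ba throughout gives 8 signed words (2^3 = 8).
Coefficients come from the a1-initial words:
  sign of a1a2a4a3 is -1, so it contributes -[[[a1, a2], a4], a3]

-[[[a1, a2], a4], a3]


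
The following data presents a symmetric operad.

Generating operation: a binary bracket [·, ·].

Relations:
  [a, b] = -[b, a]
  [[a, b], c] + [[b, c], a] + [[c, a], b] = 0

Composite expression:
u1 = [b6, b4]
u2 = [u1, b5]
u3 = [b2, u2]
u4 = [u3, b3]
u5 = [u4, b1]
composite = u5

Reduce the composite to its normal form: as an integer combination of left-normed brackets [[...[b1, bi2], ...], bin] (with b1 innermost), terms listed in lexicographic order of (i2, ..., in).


[[[[[b1, b2], b4], b6], b5], b3] - [[[[[b1, b2], b5], b4], b6], b3] + [[[[[b1, b2], b5], b6], b4], b3] - [[[[[b1, b2], b6], b4], b5], b3] - [[[[[b1, b3], b2], b4], b6], b5] + [[[[[b1, b3], b2], b5], b4], b6] - [[[[[b1, b3], b2], b5], b6], b4] + [[[[[b1, b3], b2], b6], b4], b5] + [[[[[b1, b3], b4], b6], b5], b2] - [[[[[b1, b3], b5], b4], b6], b2] + [[[[[b1, b3], b5], b6], b4], b2] - [[[[[b1, b3], b6], b4], b5], b2] - [[[[[b1, b4], b6], b5], b2], b3] + [[[[[b1, b5], b4], b6], b2], b3] - [[[[[b1, b5], b6], b4], b2], b3] + [[[[[b1, b6], b4], b5], b2], b3]

Left-normed coefficients sit on the b1-initial expansion words.
Composite bracket: [[[b2, [[b6, b4], b5]], b3], b1]
The bracket unfolds into 32 signed words via [a, b] = ab - ba (2^5 = 32).
The b1-initial words carry the normal form:
  word b1b2b4b6b5b3 has sign +1, contributing +[[[[[b1, b2], b4], b6], b5], b3]
  word b1b2b5b4b6b3 has sign -1, contributing -[[[[[b1, b2], b5], b4], b6], b3]
  word b1b2b5b6b4b3 has sign +1, contributing +[[[[[b1, b2], b5], b6], b4], b3]
  word b1b2b6b4b5b3 has sign -1, contributing -[[[[[b1, b2], b6], b4], b5], b3]
  word b1b3b2b4b6b5 has sign -1, contributing -[[[[[b1, b3], b2], b4], b6], b5]
  word b1b3b2b5b4b6 has sign +1, contributing +[[[[[b1, b3], b2], b5], b4], b6]
  word b1b3b2b5b6b4 has sign -1, contributing -[[[[[b1, b3], b2], b5], b6], b4]
  word b1b3b2b6b4b5 has sign +1, contributing +[[[[[b1, b3], b2], b6], b4], b5]
  word b1b3b4b6b5b2 has sign +1, contributing +[[[[[b1, b3], b4], b6], b5], b2]
  word b1b3b5b4b6b2 has sign -1, contributing -[[[[[b1, b3], b5], b4], b6], b2]
  word b1b3b5b6b4b2 has sign +1, contributing +[[[[[b1, b3], b5], b6], b4], b2]
  word b1b3b6b4b5b2 has sign -1, contributing -[[[[[b1, b3], b6], b4], b5], b2]
  word b1b4b6b5b2b3 has sign -1, contributing -[[[[[b1, b4], b6], b5], b2], b3]
  word b1b5b4b6b2b3 has sign +1, contributing +[[[[[b1, b5], b4], b6], b2], b3]
  word b1b5b6b4b2b3 has sign -1, contributing -[[[[[b1, b5], b6], b4], b2], b3]
  word b1b6b4b5b2b3 has sign +1, contributing +[[[[[b1, b6], b4], b5], b2], b3]


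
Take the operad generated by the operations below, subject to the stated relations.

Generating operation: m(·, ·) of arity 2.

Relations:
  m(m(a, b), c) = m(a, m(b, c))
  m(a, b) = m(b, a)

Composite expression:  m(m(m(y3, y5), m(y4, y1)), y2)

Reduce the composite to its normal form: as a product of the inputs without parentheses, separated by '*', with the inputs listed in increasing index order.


y1 * y2 * y3 * y4 * y5

With m associative and commutative, the y-input set is all that matters.
m(y3, y5) collapses to y3 * y5
m(y4, y1) collapses to y4 * y1
m(m(y3, y5), m(y4, y1)) collapses to y3 * y5 * y4 * y1
m(m(m(y3, y5), m(y4, y1)), y2) collapses to y3 * y5 * y4 * y1 * y2
sorting the factors by input index: y1 * y2 * y3 * y4 * y5


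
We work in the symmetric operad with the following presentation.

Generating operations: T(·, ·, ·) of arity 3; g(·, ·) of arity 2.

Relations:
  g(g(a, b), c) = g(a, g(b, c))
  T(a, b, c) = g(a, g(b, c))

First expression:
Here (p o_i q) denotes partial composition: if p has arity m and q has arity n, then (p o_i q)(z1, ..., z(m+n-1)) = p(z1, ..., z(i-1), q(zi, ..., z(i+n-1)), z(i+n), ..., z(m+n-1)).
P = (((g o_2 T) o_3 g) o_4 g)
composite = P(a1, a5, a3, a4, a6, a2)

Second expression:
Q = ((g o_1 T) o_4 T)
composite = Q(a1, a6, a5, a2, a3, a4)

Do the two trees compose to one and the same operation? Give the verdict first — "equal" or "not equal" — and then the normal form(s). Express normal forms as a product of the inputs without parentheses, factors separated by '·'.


Normal form of the first expression: a1 · a5 · a3 · a4 · a6 · a2
Normal form of the second expression: a1 · a6 · a5 · a2 · a3 · a4
They disagree, so not equal.

not equal; first: a1 · a5 · a3 · a4 · a6 · a2; second: a1 · a6 · a5 · a2 · a3 · a4


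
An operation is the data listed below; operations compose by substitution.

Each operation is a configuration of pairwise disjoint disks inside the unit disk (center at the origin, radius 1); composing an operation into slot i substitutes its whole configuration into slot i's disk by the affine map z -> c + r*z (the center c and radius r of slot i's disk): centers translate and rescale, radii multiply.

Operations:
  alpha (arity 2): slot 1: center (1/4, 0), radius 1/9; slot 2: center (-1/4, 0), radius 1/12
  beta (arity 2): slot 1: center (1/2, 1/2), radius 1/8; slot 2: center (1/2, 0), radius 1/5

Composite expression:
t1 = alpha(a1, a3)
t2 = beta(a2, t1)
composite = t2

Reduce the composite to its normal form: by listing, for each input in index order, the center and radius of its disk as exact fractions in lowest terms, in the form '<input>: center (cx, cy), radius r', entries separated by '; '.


Nesting under beta composes maps z -> c + r*z down each a-path.
input a2: applying the 1 nested substitution gives center (1/2, 1/2), radius 1/8
input a1: applying the 2 nested substitutions gives center (11/20, 0), radius 1/45
input a3: applying the 2 nested substitutions gives center (9/20, 0), radius 1/60

a1: center (11/20, 0), radius 1/45; a2: center (1/2, 1/2), radius 1/8; a3: center (9/20, 0), radius 1/60


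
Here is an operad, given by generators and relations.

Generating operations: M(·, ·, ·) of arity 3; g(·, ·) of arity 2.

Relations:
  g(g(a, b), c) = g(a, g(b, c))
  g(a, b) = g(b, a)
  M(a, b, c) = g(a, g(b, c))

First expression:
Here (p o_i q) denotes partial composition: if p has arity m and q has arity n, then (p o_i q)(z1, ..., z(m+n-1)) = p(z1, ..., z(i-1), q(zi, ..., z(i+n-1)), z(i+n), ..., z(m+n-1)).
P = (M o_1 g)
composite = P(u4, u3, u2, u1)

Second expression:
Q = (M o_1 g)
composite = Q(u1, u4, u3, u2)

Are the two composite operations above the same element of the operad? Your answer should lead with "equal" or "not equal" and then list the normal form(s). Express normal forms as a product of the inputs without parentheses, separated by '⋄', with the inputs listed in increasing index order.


In normal form, the first expression is u1 ⋄ u2 ⋄ u3 ⋄ u4
In normal form, the second expression is u1 ⋄ u2 ⋄ u3 ⋄ u4
The forms coincide; equal.

equal; the common form is u1 ⋄ u2 ⋄ u3 ⋄ u4


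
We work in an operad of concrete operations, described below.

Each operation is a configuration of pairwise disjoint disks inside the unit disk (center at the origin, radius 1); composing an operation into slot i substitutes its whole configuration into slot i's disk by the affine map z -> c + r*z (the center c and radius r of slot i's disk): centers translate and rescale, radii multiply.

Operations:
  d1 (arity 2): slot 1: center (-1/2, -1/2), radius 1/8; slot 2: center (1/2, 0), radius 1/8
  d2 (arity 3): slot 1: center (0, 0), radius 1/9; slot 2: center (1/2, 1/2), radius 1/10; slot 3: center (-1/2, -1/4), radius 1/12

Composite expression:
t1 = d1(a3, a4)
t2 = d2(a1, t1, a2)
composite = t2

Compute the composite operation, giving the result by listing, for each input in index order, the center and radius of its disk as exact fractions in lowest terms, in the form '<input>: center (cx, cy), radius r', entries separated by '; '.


a1: center (0, 0), radius 1/9; a2: center (-1/2, -1/4), radius 1/12; a3: center (9/20, 9/20), radius 1/80; a4: center (11/20, 1/2), radius 1/80

Each a-disk chains the slot maps above it in d2; radii multiply.
input a1: applying the 1 nested substitution gives center (0, 0), radius 1/9
input a3: applying the 2 nested substitutions gives center (9/20, 9/20), radius 1/80
input a4: applying the 2 nested substitutions gives center (11/20, 1/2), radius 1/80
input a2: applying the 1 nested substitution gives center (-1/2, -1/4), radius 1/12


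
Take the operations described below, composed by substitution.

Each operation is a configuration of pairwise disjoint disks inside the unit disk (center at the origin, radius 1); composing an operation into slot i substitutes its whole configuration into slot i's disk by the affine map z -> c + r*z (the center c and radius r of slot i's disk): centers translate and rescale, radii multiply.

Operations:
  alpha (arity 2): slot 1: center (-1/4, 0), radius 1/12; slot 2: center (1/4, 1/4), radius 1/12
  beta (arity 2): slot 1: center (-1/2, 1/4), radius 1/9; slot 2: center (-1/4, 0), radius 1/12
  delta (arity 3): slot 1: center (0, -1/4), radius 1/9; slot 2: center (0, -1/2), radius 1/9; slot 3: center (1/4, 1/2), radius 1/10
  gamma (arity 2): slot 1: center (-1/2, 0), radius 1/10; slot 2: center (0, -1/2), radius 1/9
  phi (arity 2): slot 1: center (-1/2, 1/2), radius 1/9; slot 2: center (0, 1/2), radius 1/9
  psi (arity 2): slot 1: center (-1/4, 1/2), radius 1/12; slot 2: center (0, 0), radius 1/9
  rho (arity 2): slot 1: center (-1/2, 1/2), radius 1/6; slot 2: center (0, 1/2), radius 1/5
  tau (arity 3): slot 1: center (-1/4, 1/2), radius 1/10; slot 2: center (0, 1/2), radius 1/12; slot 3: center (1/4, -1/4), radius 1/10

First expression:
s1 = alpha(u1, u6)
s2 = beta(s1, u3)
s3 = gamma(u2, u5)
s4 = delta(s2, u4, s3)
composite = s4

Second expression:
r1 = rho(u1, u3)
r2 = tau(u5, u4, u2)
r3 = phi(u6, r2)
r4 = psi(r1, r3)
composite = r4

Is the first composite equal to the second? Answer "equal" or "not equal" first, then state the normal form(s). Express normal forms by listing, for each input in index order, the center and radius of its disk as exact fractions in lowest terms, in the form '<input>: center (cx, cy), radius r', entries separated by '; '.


not equal; first: u1: center (-19/324, -2/9), radius 1/972; u2: center (1/5, 1/2), radius 1/100; u3: center (-1/36, -1/4), radius 1/108; u4: center (0, -1/2), radius 1/9; u5: center (1/4, 9/20), radius 1/90; u6: center (-17/324, -71/324), radius 1/972; second: u1: center (-7/24, 13/24), radius 1/72; u2: center (1/324, 17/324), radius 1/810; u3: center (-1/4, 13/24), radius 1/60; u4: center (0, 5/81), radius 1/972; u5: center (-1/324, 5/81), radius 1/810; u6: center (-1/18, 1/18), radius 1/81

The first composite normalizes to u1: center (-19/324, -2/9), radius 1/972; u2: center (1/5, 1/2), radius 1/100; u3: center (-1/36, -1/4), radius 1/108; u4: center (0, -1/2), radius 1/9; u5: center (1/4, 9/20), radius 1/90; u6: center (-17/324, -71/324), radius 1/972
The second composite normalizes to u1: center (-7/24, 13/24), radius 1/72; u2: center (1/324, 17/324), radius 1/810; u3: center (-1/4, 13/24), radius 1/60; u4: center (0, 5/81), radius 1/972; u5: center (-1/324, 5/81), radius 1/810; u6: center (-1/18, 1/18), radius 1/81
No match — not equal.


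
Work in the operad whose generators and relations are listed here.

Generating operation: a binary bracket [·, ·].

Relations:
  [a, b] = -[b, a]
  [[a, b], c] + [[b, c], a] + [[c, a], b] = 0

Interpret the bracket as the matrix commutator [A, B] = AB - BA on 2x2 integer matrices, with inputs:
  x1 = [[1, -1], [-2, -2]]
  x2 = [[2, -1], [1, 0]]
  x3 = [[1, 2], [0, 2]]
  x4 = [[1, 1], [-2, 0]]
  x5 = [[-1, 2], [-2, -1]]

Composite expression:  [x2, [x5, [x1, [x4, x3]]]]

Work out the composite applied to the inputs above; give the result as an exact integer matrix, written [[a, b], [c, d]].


[[32, -52], [12, -32]]

[x4, x3] = [[4, 3], [2, -4]]
[x1, [x4, x3]] = [[4, 17], [-22, -4]]
[x5, [x1, [x4, x3]]] = [[-10, -16], [-16, 10]]
[x2, [x5, [x1, [x4, x3]]]] = [[32, -52], [12, -32]]


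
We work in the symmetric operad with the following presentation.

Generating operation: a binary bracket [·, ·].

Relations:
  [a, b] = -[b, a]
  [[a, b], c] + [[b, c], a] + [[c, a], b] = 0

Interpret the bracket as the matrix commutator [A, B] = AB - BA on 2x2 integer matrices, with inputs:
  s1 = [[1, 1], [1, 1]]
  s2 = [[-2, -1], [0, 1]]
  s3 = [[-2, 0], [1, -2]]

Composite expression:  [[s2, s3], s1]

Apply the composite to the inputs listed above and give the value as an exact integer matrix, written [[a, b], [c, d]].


[s2, s3] = [[-1, 0], [3, 1]]
[[s2, s3], s1] = [[-3, -2], [2, 3]]

[[-3, -2], [2, 3]]


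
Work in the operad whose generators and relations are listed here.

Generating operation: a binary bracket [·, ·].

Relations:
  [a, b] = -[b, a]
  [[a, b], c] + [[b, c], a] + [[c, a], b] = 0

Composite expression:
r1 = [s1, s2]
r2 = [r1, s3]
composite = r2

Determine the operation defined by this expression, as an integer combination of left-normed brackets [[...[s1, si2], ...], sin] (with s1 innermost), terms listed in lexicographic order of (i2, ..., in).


In the tensor algebra, words opening s1 carry the s1-anchored form.
Composite bracket: [[s1, s2], s3]
Expanding via [a, b] = ab - ba: 4 signed words (2^2 = 4).
Keep just the words that open with s1:
  from s1s2s3, sign +1: term +[[s1, s2], s3]

[[s1, s2], s3]


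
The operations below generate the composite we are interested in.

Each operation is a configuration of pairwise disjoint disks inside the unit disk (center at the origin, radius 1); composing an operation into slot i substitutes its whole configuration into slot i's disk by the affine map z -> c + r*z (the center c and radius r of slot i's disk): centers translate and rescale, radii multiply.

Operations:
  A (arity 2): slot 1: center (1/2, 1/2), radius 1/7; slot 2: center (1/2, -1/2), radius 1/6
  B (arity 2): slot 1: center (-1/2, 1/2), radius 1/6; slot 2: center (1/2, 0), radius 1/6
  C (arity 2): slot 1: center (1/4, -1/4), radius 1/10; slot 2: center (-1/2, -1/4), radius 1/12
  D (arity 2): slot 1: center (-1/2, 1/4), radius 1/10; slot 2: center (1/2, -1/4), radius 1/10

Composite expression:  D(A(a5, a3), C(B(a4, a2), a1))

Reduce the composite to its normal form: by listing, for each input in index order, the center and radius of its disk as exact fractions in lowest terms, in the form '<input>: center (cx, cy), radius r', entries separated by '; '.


a1: center (9/20, -11/40), radius 1/120; a2: center (53/100, -11/40), radius 1/600; a3: center (-9/20, 1/5), radius 1/60; a4: center (13/25, -27/100), radius 1/600; a5: center (-9/20, 3/10), radius 1/70

Affine substitution under D: radii multiply and a-centers shift.
tracing a5 down its 2-map path: center (-9/20, 3/10), radius 1/70
tracing a3 down its 2-map path: center (-9/20, 1/5), radius 1/60
tracing a4 down its 3-map path: center (13/25, -27/100), radius 1/600
tracing a2 down its 3-map path: center (53/100, -11/40), radius 1/600
tracing a1 down its 2-map path: center (9/20, -11/40), radius 1/120


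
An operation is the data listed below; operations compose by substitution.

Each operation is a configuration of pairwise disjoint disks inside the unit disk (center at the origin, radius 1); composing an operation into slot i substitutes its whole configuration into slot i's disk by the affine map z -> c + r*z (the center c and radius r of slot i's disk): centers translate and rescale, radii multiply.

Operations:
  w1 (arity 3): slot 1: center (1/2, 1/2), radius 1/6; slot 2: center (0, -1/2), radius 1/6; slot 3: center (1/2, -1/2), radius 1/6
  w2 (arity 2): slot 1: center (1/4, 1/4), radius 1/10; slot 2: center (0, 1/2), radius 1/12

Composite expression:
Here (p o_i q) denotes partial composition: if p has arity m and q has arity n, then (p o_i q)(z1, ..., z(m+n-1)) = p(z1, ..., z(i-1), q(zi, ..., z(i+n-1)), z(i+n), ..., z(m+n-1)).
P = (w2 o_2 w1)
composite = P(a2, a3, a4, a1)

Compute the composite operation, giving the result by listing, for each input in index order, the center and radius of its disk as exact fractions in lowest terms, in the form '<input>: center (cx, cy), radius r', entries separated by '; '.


Only the slot chain above each a matters under w2; compose those maps.
a2 passes through 1 substitution, ending at center (1/4, 1/4), radius 1/10
a3 passes through 2 substitutions, ending at center (1/24, 13/24), radius 1/72
a4 passes through 2 substitutions, ending at center (0, 11/24), radius 1/72
a1 passes through 2 substitutions, ending at center (1/24, 11/24), radius 1/72

a1: center (1/24, 11/24), radius 1/72; a2: center (1/4, 1/4), radius 1/10; a3: center (1/24, 13/24), radius 1/72; a4: center (0, 11/24), radius 1/72


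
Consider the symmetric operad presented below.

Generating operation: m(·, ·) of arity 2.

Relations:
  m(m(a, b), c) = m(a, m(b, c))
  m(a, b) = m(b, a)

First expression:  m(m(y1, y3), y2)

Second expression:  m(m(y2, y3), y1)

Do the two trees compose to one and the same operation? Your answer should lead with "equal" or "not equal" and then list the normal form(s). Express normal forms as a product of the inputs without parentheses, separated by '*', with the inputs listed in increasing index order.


equal; both compose to y1 * y2 * y3

In normal form, the first expression is y1 * y2 * y3
In normal form, the second expression is y1 * y2 * y3
Same normal form: equal.


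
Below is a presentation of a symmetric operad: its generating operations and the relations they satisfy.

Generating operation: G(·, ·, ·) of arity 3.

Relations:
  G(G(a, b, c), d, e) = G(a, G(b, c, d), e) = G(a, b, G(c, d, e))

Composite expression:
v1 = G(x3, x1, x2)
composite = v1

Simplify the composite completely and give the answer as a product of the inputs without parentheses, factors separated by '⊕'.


x3 ⊕ x1 ⊕ x2

The G-tree's shape is irrelevant; the x-reading-order decides.
G(x3, x1, x2) spells out as x3 ⊕ x1 ⊕ x2


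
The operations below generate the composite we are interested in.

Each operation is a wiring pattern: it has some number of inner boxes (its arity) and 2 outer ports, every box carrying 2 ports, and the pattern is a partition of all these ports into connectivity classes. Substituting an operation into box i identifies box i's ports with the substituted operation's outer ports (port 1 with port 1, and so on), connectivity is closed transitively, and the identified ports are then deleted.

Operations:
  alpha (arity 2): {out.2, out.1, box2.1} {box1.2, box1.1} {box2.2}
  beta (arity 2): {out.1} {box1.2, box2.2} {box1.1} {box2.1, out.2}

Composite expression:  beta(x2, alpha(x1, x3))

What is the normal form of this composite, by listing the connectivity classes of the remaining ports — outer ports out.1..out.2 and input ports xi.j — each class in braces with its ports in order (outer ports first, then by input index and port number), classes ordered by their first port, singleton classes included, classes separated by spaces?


Two ports join when wires chain via beta-identified ports.
the subtree at alpha composes to {out.1, out.2, x3.1} {x1.1, x1.2} {x3.2} on (x1, x3); out.j = own outer ports
the subtree at beta composes to {out.1} {out.2, x2.2, x3.1} {x1.1, x1.2} {x2.1} {x3.2} on (x2, x1, x3); out.j = own outer ports

{out.1} {out.2, x2.2, x3.1} {x1.1, x1.2} {x2.1} {x3.2}


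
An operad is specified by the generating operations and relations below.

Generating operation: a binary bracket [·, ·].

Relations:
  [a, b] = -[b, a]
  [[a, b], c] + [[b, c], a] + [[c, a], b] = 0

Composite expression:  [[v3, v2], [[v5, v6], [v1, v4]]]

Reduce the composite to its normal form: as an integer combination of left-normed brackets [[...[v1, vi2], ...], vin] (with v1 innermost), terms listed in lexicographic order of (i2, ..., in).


Left-normed coefficients sit on the v1-initial expansion words.
Composite bracket: [[v3, v2], [[v5, v6], [v1, v4]]]
Applying ab - ba throughout gives 32 signed words (2^5 = 32).
Words beginning with v1 determine it all:
  v1v4v5v6v2v3 appears with sign -1, giving the term -[[[[[v1, v4], v5], v6], v2], v3]
  v1v4v5v6v3v2 appears with sign +1, giving the term +[[[[[v1, v4], v5], v6], v3], v2]
  v1v4v6v5v2v3 appears with sign +1, giving the term +[[[[[v1, v4], v6], v5], v2], v3]
  v1v4v6v5v3v2 appears with sign -1, giving the term -[[[[[v1, v4], v6], v5], v3], v2]

-[[[[[v1, v4], v5], v6], v2], v3] + [[[[[v1, v4], v5], v6], v3], v2] + [[[[[v1, v4], v6], v5], v2], v3] - [[[[[v1, v4], v6], v5], v3], v2]


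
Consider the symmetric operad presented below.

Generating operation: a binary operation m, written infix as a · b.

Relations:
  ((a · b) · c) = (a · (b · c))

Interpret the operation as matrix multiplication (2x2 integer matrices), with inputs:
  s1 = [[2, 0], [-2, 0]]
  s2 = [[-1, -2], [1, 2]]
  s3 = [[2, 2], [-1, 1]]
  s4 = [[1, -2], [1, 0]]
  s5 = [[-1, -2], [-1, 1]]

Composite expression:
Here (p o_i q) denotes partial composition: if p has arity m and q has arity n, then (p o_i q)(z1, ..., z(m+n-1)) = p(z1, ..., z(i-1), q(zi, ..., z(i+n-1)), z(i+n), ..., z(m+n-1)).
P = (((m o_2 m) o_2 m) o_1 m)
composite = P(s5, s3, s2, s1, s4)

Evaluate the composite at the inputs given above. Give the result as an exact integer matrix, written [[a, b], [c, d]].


(s5 · s3) = [[0, -4], [-3, -1]]
(s2 · s1) = [[2, 0], [-2, 0]]
((s2 · s1) · s4) = [[2, -4], [-2, 4]]
((s5 · s3) · ((s2 · s1) · s4)) = [[8, -16], [-4, 8]]

[[8, -16], [-4, 8]]


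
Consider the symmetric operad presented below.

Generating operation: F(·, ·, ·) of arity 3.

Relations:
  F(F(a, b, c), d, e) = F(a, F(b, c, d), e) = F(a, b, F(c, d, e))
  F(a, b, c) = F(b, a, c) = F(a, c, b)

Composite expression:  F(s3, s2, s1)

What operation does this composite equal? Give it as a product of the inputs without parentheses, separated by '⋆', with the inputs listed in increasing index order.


s1 ⋆ s2 ⋆ s3

Shape and order are irrelevant to F; the s-input set decides.
F(s3, s2, s1) flattens to s3 ⋆ s2 ⋆ s1
sorting the factors by input index: s1 ⋆ s2 ⋆ s3


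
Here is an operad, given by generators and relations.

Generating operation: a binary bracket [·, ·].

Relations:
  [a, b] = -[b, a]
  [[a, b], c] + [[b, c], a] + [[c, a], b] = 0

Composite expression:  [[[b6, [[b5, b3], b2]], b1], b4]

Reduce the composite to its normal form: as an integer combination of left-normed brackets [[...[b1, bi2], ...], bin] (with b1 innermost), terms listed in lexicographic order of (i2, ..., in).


[[[[[b1, b2], b3], b5], b6], b4] - [[[[[b1, b2], b5], b3], b6], b4] - [[[[[b1, b3], b5], b2], b6], b4] + [[[[[b1, b5], b3], b2], b6], b4] - [[[[[b1, b6], b2], b3], b5], b4] + [[[[[b1, b6], b2], b5], b3], b4] + [[[[[b1, b6], b3], b5], b2], b4] - [[[[[b1, b6], b5], b3], b2], b4]

Skip Jacobi rewriting: expand, keep b1-initial words, read off terms.
Composite bracket: [[[b6, [[b5, b3], b2]], b1], b4]
Expanding via [a, b] = ab - ba: 32 signed words (2^5 = 32).
The b1-initial words carry the normal form:
  the word b1b2b3b5b6b4 carries sign +1 and contributes +[[[[[b1, b2], b3], b5], b6], b4]
  the word b1b2b5b3b6b4 carries sign -1 and contributes -[[[[[b1, b2], b5], b3], b6], b4]
  the word b1b3b5b2b6b4 carries sign -1 and contributes -[[[[[b1, b3], b5], b2], b6], b4]
  the word b1b5b3b2b6b4 carries sign +1 and contributes +[[[[[b1, b5], b3], b2], b6], b4]
  the word b1b6b2b3b5b4 carries sign -1 and contributes -[[[[[b1, b6], b2], b3], b5], b4]
  the word b1b6b2b5b3b4 carries sign +1 and contributes +[[[[[b1, b6], b2], b5], b3], b4]
  the word b1b6b3b5b2b4 carries sign +1 and contributes +[[[[[b1, b6], b3], b5], b2], b4]
  the word b1b6b5b3b2b4 carries sign -1 and contributes -[[[[[b1, b6], b5], b3], b2], b4]


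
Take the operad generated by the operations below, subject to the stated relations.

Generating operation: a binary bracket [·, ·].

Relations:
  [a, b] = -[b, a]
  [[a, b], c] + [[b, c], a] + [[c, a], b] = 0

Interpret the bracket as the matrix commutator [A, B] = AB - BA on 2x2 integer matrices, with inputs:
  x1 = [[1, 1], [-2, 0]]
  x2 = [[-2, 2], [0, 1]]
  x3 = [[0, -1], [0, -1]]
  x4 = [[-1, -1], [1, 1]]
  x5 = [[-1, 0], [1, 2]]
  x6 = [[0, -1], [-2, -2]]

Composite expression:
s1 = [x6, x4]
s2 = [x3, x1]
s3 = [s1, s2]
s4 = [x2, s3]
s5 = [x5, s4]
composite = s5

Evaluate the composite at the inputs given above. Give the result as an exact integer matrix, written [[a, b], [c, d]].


[[-36, -108], [260, 36]]


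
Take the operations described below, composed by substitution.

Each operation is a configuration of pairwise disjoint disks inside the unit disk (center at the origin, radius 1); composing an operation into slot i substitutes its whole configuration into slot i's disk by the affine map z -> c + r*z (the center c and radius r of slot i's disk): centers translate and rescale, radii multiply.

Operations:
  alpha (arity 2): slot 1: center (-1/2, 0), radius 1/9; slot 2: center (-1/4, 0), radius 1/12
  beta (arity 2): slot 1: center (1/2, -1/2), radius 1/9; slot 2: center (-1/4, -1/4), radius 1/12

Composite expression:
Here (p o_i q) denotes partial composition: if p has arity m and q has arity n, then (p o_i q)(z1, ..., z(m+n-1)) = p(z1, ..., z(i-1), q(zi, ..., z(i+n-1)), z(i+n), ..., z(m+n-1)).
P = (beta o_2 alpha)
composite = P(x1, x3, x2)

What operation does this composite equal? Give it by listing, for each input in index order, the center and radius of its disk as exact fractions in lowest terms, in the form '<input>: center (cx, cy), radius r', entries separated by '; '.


x1: center (1/2, -1/2), radius 1/9; x2: center (-13/48, -1/4), radius 1/144; x3: center (-7/24, -1/4), radius 1/108

Affine substitution under beta: radii multiply and x-centers shift.
for x1, the 1-step affine chain lands on center (1/2, -1/2), radius 1/9
for x3, the 2-step affine chain lands on center (-7/24, -1/4), radius 1/108
for x2, the 2-step affine chain lands on center (-13/48, -1/4), radius 1/144


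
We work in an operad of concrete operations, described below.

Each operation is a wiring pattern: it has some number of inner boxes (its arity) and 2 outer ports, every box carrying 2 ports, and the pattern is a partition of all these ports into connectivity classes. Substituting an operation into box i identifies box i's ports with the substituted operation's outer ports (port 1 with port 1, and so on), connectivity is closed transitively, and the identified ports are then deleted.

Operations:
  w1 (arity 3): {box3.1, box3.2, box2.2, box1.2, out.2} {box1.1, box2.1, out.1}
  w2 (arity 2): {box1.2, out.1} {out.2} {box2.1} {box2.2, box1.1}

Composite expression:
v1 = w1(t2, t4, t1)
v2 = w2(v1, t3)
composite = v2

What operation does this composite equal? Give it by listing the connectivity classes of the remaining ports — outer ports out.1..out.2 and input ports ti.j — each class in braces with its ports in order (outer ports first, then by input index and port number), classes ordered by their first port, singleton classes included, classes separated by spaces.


{out.1, t1.1, t1.2, t2.2, t4.2} {out.2} {t2.1, t3.2, t4.1} {t3.1}

Substituting into w2 glues patterns; closure does the rest.
stage w1: inputs (t2, t4, t1), connectivity {out.1, t2.1, t4.1} {out.2, t1.1, t1.2, t2.2, t4.2}, out.j its boundary
stage w2: inputs (t2, t4, t1, t3), connectivity {out.1, t1.1, t1.2, t2.2, t4.2} {out.2} {t2.1, t3.2, t4.1} {t3.1}, out.j its boundary


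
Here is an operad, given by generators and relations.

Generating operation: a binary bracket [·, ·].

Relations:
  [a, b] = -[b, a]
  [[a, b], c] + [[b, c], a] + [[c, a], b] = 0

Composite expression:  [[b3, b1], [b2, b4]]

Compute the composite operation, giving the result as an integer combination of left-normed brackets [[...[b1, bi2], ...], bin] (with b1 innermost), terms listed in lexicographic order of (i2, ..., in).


-[[[b1, b3], b2], b4] + [[[b1, b3], b4], b2]

A multilinear Lie element is pinned by b1-initial words (b1 innermost).
Composite bracket: [[b3, b1], [b2, b4]]
Applying ab - ba throughout gives 8 signed words (2^3 = 8).
Words beginning with b1 determine it all:
  from b1b3b2b4, sign -1: term -[[[b1, b3], b2], b4]
  from b1b3b4b2, sign +1: term +[[[b1, b3], b4], b2]


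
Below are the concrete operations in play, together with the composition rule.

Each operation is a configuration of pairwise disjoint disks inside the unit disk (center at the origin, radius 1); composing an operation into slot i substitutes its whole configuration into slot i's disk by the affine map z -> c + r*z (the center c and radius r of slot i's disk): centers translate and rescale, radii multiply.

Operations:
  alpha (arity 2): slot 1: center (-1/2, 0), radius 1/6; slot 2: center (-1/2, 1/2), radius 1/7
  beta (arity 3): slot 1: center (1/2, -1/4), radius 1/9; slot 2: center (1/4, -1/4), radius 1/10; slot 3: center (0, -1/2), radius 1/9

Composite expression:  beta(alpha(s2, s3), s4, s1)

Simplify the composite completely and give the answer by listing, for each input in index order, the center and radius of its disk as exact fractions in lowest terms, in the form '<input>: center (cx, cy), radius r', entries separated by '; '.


s1: center (0, -1/2), radius 1/9; s2: center (4/9, -1/4), radius 1/54; s3: center (4/9, -7/36), radius 1/63; s4: center (1/4, -1/4), radius 1/10

Follow each s-input down from beta: c' goes to c + r*c', radius to r*r'.
s2: after 2 affine steps, its disk has center (4/9, -1/4), radius 1/54
s3: after 2 affine steps, its disk has center (4/9, -7/36), radius 1/63
s4: after 1 affine step, its disk has center (1/4, -1/4), radius 1/10
s1: after 1 affine step, its disk has center (0, -1/2), radius 1/9


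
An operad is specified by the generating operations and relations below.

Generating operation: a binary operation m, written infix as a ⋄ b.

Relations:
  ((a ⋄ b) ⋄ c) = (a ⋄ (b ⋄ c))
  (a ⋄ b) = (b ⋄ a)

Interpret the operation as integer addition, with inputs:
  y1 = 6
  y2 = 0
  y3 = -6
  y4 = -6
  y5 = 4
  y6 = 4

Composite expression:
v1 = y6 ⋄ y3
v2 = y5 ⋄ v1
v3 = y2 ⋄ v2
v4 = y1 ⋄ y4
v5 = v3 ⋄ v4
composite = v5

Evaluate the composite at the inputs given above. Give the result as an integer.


2

(y6 ⋄ y3) = -2
(y5 ⋄ (y6 ⋄ y3)) = 2
(y2 ⋄ (y5 ⋄ (y6 ⋄ y3))) = 2
(y1 ⋄ y4) = 0
((y2 ⋄ (y5 ⋄ (y6 ⋄ y3))) ⋄ (y1 ⋄ y4)) = 2


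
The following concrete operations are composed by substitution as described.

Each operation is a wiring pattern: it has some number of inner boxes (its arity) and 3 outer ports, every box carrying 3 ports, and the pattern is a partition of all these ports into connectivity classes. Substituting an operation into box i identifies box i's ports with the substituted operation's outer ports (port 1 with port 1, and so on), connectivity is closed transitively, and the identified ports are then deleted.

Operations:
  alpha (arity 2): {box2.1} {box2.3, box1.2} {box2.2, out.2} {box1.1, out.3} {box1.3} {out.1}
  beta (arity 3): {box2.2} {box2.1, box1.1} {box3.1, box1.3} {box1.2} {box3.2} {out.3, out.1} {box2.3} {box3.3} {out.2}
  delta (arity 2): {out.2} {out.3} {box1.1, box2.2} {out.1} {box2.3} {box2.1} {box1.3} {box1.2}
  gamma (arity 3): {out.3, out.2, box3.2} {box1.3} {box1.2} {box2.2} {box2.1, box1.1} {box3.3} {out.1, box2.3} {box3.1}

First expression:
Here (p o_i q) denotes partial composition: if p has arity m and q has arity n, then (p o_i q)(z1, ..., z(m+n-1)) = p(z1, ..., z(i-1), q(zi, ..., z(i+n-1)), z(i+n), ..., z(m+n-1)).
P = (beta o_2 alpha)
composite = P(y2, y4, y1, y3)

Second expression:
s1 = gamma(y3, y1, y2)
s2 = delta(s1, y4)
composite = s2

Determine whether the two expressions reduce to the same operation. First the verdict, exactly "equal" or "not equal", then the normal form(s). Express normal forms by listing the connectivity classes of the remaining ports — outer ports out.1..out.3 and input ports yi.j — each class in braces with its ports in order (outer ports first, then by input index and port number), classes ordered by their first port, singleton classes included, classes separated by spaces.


Reducing the first expression gives {out.1, out.3} {out.2} {y1.1} {y1.2} {y1.3, y4.2} {y2.1} {y2.2} {y2.3, y3.1} {y3.2} {y3.3} {y4.1} {y4.3}
Reducing the second expression gives {out.1} {out.2} {out.3} {y1.1, y3.1} {y1.2} {y1.3, y4.2} {y2.1} {y2.2} {y2.3} {y3.2} {y3.3} {y4.1} {y4.3}
The normal forms differ: not equal.

not equal; first: {out.1, out.3} {out.2} {y1.1} {y1.2} {y1.3, y4.2} {y2.1} {y2.2} {y2.3, y3.1} {y3.2} {y3.3} {y4.1} {y4.3}; second: {out.1} {out.2} {out.3} {y1.1, y3.1} {y1.2} {y1.3, y4.2} {y2.1} {y2.2} {y2.3} {y3.2} {y3.3} {y4.1} {y4.3}


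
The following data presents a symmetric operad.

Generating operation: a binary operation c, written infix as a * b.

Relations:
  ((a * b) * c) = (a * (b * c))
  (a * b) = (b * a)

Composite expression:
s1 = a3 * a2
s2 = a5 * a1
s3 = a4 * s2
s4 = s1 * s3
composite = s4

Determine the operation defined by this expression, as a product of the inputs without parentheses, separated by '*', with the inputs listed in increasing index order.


a1 * a2 * a3 * a4 * a5


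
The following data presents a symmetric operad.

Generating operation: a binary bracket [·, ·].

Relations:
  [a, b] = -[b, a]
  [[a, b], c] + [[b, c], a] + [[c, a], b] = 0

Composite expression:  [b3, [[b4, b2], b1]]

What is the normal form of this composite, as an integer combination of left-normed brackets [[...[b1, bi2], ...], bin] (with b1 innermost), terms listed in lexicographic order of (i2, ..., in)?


-[[[b1, b2], b4], b3] + [[[b1, b4], b2], b3]

Antisymmetry and Jacobi reduce to b1-anchored left-normed brackets.
Composite bracket: [b3, [[b4, b2], b1]]
Under [a, b] = ab - ba we get 8 signed associative words (2^3 = 8).
Only words starting with b1 matter:
  from b1b2b4b3, sign -1: term -[[[b1, b2], b4], b3]
  from b1b4b2b3, sign +1: term +[[[b1, b4], b2], b3]


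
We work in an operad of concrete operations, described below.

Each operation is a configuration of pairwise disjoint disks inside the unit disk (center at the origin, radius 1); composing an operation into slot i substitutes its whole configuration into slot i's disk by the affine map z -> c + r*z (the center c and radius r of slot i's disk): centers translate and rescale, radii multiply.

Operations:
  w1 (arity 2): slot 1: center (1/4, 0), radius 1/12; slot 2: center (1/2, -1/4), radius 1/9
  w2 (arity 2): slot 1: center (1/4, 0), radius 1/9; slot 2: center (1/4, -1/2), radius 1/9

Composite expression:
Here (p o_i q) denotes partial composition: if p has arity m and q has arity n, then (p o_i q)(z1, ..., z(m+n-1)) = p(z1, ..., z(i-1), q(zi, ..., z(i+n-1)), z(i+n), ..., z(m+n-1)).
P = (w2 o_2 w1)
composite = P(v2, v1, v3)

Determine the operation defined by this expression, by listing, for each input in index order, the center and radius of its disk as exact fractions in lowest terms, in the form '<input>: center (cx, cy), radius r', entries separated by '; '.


v1: center (5/18, -1/2), radius 1/108; v2: center (1/4, 0), radius 1/9; v3: center (11/36, -19/36), radius 1/81

Follow each v-input down from w2: c' goes to c + r*c', radius to r*r'.
tracing v2 down its 1-map path: center (1/4, 0), radius 1/9
tracing v1 down its 2-map path: center (5/18, -1/2), radius 1/108
tracing v3 down its 2-map path: center (11/36, -19/36), radius 1/81
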